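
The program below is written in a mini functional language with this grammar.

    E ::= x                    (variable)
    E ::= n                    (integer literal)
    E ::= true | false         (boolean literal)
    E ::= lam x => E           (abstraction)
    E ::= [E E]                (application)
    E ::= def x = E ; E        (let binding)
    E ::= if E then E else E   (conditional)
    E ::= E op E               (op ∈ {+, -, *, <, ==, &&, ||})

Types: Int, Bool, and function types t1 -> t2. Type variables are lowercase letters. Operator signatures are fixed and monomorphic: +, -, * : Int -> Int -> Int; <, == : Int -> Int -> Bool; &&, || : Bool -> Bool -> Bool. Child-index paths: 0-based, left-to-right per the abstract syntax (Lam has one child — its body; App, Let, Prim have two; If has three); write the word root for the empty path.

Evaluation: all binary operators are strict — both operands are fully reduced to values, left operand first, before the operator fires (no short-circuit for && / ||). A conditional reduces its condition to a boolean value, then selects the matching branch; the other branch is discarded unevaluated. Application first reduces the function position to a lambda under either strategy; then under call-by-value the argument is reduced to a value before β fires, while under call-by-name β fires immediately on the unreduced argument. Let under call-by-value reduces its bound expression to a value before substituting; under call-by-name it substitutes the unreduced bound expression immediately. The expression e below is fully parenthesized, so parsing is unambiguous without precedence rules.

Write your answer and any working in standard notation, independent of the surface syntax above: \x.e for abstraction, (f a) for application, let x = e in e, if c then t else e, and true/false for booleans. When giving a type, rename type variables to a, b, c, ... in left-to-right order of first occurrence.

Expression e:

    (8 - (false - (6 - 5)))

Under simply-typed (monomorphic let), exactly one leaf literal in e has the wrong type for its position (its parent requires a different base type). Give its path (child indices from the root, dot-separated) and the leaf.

Answer: 1.0 : false

Derivation:
  unify Int ~ Int
  unify Bool ~ Int
  FAIL: mismatch Bool ~ Int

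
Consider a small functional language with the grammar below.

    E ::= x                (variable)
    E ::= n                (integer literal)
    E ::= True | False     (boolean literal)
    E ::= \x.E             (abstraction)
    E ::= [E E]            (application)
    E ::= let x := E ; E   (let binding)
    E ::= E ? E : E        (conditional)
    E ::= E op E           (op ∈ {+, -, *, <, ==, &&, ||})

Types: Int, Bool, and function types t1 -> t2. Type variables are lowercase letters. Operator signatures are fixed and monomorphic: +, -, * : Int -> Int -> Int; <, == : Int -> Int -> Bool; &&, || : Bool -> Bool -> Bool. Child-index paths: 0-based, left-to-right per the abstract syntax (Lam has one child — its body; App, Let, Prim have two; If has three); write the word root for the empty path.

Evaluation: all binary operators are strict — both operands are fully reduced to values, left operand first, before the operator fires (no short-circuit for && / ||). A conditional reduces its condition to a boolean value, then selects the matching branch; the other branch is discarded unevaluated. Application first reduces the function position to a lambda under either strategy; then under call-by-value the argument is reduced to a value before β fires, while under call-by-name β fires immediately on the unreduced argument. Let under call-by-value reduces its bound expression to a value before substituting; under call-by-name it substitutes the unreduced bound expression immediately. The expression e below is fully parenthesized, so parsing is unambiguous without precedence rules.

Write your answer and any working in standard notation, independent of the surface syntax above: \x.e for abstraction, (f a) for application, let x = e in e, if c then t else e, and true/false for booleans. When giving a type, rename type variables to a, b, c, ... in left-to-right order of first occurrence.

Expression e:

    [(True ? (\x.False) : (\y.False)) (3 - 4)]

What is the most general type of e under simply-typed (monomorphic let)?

Trace:
  unify Bool ~ Bool
\x._ : a -> Bool
\y._ : b -> Bool
  unify a -> Bool ~ b -> Bool
  unify a ~ b
  unify Bool ~ Bool
  unify Int ~ Int
  unify Int ~ Int
  unify b -> Bool ~ Int -> c
  unify b ~ Int
  unify Bool ~ c
_ _ : Bool

Answer: Bool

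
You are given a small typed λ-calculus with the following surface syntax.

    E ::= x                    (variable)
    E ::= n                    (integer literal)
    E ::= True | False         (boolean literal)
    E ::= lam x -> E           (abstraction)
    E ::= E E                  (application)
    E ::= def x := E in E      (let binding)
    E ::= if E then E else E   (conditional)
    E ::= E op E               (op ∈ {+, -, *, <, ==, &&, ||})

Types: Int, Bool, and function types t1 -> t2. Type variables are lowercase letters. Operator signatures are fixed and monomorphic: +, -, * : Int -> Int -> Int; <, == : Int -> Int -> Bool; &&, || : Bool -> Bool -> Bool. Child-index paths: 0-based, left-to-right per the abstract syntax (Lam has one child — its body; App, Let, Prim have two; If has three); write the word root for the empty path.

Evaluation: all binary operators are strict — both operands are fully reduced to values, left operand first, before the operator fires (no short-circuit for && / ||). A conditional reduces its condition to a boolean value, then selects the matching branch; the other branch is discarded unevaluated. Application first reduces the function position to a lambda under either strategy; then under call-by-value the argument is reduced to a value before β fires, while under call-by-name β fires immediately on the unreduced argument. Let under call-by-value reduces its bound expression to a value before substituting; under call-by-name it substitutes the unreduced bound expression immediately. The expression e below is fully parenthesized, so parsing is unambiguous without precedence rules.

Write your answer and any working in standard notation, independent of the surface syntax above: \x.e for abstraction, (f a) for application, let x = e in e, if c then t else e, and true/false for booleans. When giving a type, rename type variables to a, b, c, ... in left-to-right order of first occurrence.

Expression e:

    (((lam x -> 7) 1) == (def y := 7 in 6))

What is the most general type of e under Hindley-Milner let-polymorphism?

Answer: Bool

Working:
\x._ : a -> Int
  unify a -> Int ~ Int -> b
  unify a ~ Int
  unify Int ~ b
_ _ : Int
  unify Int ~ Int
let y : Int
  unify Int ~ Int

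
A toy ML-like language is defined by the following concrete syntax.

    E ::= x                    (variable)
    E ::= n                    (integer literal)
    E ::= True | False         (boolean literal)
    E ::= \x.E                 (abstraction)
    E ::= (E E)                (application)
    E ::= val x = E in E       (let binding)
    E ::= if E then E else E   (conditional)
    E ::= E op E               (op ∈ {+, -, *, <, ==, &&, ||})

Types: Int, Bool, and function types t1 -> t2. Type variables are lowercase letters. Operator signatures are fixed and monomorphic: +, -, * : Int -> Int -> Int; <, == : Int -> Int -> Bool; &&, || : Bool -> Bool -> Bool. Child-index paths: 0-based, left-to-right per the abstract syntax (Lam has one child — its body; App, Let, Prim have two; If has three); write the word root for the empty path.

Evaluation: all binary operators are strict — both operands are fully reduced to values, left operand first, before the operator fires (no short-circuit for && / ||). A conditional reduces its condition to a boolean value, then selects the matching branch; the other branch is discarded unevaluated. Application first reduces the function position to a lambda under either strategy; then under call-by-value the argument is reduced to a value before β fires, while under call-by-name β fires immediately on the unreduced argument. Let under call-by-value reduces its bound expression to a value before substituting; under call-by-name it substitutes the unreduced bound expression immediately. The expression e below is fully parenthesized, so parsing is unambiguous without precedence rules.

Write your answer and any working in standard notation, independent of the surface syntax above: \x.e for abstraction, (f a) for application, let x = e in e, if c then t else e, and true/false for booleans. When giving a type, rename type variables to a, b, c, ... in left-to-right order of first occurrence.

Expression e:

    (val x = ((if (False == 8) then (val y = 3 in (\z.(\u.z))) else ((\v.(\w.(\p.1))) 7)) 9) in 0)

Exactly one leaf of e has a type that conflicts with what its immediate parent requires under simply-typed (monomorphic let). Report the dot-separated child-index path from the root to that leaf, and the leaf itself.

Answer: 0.0.0.0 : false

Trace:
  unify Bool ~ Int
  FAIL: mismatch Bool ~ Int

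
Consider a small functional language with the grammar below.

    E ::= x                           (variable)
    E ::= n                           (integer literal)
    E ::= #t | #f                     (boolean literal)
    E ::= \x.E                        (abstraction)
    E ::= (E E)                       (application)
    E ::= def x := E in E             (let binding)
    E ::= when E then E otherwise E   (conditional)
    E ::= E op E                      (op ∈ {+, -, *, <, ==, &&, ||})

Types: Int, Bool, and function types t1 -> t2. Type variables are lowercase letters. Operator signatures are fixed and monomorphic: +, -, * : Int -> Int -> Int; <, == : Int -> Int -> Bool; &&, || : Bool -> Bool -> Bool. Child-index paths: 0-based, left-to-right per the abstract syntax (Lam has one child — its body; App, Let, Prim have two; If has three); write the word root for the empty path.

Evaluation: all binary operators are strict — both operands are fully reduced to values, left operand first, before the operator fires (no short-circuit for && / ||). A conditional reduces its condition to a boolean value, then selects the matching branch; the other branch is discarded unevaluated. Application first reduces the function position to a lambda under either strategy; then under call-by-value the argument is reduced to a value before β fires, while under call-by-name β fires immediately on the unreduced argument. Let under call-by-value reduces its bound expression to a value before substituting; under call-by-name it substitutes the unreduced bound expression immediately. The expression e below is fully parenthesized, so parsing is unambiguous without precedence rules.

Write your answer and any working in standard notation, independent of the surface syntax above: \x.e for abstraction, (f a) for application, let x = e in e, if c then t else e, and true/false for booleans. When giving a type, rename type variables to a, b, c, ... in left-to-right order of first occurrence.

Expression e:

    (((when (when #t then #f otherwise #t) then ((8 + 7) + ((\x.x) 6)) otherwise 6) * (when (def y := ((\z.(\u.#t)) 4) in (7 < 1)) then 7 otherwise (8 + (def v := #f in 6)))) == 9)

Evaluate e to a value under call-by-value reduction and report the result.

Answer: false

Working:
step 0: (((if (if true then false else true) then ((8 + 7) + ((\x.x) 6)) else 6) * (if (let y = ((\z.(\u.true)) 4) in (7 < 1)) then 7 else (8 + (let v = false in 6)))) == 9)
step 1: [if@0.0.0] (((if false then ((8 + 7) + ((\x.x) 6)) else 6) * (if (let y = ((\z.(\u.true)) 4) in (7 < 1)) then 7 else (8 + (let v = false in 6)))) == 9)
step 2: [if@0.0] ((6 * (if (let y = ((\z.(\u.true)) 4) in (7 < 1)) then 7 else (8 + (let v = false in 6)))) == 9)
step 3: [beta@0.1.0.0] ((6 * (if (let y = (\u.true) in (7 < 1)) then 7 else (8 + (let v = false in 6)))) == 9)
step 4: [let@0.1.0] ((6 * (if (7 < 1) then 7 else (8 + (let v = false in 6)))) == 9)
step 5: [delta@0.1.0] ((6 * (if false then 7 else (8 + (let v = false in 6)))) == 9)
step 6: [if@0.1] ((6 * (8 + (let v = false in 6))) == 9)
step 7: [let@0.1.1] ((6 * (8 + 6)) == 9)
step 8: [delta@0.1] ((6 * 14) == 9)
step 9: [delta@0] (84 == 9)
step 10: [delta@root] false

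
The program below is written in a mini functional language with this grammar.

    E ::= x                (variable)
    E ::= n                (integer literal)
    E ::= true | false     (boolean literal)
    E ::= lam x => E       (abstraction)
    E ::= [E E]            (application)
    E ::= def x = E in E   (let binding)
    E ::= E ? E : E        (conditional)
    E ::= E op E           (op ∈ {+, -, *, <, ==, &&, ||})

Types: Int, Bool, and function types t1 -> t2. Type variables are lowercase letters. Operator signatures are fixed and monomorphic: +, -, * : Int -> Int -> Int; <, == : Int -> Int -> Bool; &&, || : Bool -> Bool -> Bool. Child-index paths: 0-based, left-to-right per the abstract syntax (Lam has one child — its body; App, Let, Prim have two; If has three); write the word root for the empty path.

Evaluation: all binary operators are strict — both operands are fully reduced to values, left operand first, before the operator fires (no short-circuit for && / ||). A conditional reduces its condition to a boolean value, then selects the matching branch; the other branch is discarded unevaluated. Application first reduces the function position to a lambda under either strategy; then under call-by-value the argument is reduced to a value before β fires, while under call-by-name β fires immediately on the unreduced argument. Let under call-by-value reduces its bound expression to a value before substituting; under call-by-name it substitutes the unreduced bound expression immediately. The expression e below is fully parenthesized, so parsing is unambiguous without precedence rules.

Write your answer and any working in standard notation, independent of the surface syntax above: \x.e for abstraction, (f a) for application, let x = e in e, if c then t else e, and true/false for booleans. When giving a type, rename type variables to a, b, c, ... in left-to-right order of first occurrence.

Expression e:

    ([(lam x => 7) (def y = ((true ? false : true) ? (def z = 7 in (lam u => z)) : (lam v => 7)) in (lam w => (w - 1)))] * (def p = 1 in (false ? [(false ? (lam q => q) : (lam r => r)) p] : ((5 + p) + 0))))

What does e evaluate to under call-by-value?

Derivation:
step 0: (((\x.7) (let y = (if (if true then false else true) then (let z = 7 in (\u.z)) else (\v.7)) in (\w.(w - 1)))) * (let p = 1 in (if false then ((if false then (\q.q) else (\r.r)) p) else ((5 + p) + 0))))
step 1: [if@0.1.0.0] (((\x.7) (let y = (if false then (let z = 7 in (\u.z)) else (\v.7)) in (\w.(w - 1)))) * (let p = 1 in (if false then ((if false then (\q.q) else (\r.r)) p) else ((5 + p) + 0))))
step 2: [if@0.1.0] (((\x.7) (let y = (\v.7) in (\w.(w - 1)))) * (let p = 1 in (if false then ((if false then (\q.q) else (\r.r)) p) else ((5 + p) + 0))))
step 3: [let@0.1] (((\x.7) (\w.(w - 1))) * (let p = 1 in (if false then ((if false then (\q.q) else (\r.r)) p) else ((5 + p) + 0))))
step 4: [beta@0] (7 * (let p = 1 in (if false then ((if false then (\q.q) else (\r.r)) p) else ((5 + p) + 0))))
step 5: [let@1] (7 * (if false then ((if false then (\q.q) else (\r.r)) 1) else ((5 + 1) + 0)))
step 6: [if@1] (7 * ((5 + 1) + 0))
step 7: [delta@1.0] (7 * (6 + 0))
step 8: [delta@1] (7 * 6)
step 9: [delta@root] 42

Answer: 42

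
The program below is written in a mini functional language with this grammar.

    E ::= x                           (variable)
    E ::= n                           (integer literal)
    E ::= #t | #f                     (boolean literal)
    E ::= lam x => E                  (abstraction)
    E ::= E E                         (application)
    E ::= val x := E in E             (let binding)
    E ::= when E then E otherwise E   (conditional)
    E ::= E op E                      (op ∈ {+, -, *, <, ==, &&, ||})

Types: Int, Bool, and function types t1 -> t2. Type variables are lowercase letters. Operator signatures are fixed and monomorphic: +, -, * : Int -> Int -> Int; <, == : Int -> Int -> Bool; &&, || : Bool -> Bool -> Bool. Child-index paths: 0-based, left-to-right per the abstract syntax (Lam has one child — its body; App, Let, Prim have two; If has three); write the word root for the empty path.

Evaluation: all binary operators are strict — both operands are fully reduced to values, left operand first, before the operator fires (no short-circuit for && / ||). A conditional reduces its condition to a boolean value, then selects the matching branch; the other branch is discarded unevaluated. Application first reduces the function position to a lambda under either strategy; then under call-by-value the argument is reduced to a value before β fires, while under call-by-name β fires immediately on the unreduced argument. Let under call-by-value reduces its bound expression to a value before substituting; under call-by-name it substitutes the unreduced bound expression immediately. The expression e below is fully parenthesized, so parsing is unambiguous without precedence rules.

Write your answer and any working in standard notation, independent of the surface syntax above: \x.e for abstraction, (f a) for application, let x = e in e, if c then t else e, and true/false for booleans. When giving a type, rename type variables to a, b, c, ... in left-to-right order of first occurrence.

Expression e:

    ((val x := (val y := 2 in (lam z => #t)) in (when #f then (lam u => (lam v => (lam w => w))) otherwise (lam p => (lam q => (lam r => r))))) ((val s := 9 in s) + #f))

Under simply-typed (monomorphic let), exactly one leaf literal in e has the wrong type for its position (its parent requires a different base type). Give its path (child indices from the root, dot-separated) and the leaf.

Working:
let y : Int
\z._ : a -> Bool
let x : a -> Bool
  unify Bool ~ Bool
w : d
\w._ : d -> d
\v._ : c -> d -> d
\u._ : b -> c -> d -> d
r : g
\r._ : g -> g
\q._ : f -> g -> g
\p._ : e -> f -> g -> g
  unify b -> c -> d -> d ~ e -> f -> g -> g
  unify b ~ e
  unify c -> d -> d ~ f -> g -> g
  unify c ~ f
  unify d -> d ~ g -> g
  unify d ~ g
  unify g ~ g
let s : Int
s : Int
  unify Int ~ Int
  unify Bool ~ Int
  FAIL: mismatch Bool ~ Int

Answer: 1.1 : false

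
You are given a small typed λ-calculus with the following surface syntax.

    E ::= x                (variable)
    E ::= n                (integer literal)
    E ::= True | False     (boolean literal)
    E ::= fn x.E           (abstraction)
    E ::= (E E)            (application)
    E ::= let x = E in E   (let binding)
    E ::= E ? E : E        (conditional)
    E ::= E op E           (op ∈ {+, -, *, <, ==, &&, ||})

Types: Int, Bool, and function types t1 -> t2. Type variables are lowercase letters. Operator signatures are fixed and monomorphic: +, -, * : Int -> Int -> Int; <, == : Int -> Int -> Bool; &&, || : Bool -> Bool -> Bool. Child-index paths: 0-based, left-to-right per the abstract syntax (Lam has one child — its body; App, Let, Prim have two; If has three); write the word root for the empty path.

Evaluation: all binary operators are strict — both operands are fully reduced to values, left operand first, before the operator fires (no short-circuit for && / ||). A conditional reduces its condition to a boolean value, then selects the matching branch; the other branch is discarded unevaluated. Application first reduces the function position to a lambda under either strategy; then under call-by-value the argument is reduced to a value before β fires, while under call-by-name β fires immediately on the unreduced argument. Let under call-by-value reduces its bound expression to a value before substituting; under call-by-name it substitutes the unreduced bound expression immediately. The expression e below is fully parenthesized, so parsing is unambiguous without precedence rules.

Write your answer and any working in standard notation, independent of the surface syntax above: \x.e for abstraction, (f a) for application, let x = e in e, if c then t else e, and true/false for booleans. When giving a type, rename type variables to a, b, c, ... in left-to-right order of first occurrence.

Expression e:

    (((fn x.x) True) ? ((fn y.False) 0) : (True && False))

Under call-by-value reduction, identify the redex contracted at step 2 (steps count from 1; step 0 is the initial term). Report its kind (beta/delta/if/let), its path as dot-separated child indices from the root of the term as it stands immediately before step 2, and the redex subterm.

Answer: if at root : (if true then ((\y.false) 0) else (true && false))

Working:
step 0: (if ((\x.x) true) then ((\y.false) 0) else (true && false))
step 1: [beta@0] (if true then ((\y.false) 0) else (true && false))
step 2: [if@root] ((\y.false) 0)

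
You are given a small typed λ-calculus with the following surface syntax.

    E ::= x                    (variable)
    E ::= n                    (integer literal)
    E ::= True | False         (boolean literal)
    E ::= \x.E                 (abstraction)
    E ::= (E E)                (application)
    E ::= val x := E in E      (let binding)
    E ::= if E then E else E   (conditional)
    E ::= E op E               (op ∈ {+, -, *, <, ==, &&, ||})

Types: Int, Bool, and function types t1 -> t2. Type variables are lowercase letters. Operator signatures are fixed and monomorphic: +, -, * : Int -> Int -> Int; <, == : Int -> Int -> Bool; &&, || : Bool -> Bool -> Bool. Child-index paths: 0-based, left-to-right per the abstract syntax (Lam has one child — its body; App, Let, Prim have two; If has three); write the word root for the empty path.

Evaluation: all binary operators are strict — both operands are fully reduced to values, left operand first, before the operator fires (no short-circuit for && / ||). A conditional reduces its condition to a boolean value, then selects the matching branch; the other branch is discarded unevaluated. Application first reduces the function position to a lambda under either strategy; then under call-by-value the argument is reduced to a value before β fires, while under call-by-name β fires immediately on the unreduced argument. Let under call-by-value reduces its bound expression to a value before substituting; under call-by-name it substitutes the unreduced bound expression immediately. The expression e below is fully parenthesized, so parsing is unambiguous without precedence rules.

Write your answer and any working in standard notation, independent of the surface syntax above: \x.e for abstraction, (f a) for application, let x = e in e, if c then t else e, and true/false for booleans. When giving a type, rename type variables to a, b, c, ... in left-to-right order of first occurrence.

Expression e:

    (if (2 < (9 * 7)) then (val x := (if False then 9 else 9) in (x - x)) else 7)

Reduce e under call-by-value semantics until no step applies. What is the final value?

Trace:
step 0: (if (2 < (9 * 7)) then (let x = (if false then 9 else 9) in (x - x)) else 7)
step 1: [delta@0.1] (if (2 < 63) then (let x = (if false then 9 else 9) in (x - x)) else 7)
step 2: [delta@0] (if true then (let x = (if false then 9 else 9) in (x - x)) else 7)
step 3: [if@root] (let x = (if false then 9 else 9) in (x - x))
step 4: [if@0] (let x = 9 in (x - x))
step 5: [let@root] (9 - 9)
step 6: [delta@root] 0

Answer: 0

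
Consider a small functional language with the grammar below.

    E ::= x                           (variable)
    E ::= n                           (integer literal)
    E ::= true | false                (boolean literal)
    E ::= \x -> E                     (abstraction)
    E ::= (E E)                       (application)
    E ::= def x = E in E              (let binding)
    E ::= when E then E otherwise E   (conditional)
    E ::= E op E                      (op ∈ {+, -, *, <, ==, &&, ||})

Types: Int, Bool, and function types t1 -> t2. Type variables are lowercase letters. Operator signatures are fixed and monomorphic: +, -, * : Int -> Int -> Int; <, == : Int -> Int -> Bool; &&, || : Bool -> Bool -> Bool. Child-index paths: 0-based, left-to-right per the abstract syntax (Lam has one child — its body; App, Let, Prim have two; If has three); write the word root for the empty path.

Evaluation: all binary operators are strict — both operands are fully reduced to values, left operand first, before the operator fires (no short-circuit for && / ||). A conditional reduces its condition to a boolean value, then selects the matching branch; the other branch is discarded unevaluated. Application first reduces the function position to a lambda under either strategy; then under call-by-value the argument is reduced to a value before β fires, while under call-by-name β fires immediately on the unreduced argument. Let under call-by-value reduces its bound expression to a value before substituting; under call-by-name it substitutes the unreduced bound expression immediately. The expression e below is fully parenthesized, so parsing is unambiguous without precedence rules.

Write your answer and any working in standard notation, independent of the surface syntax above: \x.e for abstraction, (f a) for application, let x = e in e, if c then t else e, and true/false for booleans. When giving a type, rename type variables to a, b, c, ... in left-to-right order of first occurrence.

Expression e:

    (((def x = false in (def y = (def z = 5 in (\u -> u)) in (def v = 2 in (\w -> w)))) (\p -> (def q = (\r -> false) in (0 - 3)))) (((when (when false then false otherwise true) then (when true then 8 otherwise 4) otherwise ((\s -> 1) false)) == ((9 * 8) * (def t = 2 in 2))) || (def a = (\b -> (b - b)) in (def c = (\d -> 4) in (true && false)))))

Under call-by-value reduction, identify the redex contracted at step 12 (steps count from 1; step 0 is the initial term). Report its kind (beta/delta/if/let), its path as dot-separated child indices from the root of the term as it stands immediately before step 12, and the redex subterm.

Answer: delta at 1.0 : (8 == 144)

Trace:
step 0: (((let x = false in (let y = (let z = 5 in (\u.u)) in (let v = 2 in (\w.w)))) (\p.(let q = (\r.false) in (0 - 3)))) (((if (if false then false else true) then (if true then 8 else 4) else ((\s.1) false)) == ((9 * 8) * (let t = 2 in 2))) || (let a = (\b.(b - b)) in (let c = (\d.4) in (true && false)))))
step 1: [let@0.0] (((let y = (let z = 5 in (\u.u)) in (let v = 2 in (\w.w))) (\p.(let q = (\r.false) in (0 - 3)))) (((if (if false then false else true) then (if true then 8 else 4) else ((\s.1) false)) == ((9 * 8) * (let t = 2 in 2))) || (let a = (\b.(b - b)) in (let c = (\d.4) in (true && false)))))
step 2: [let@0.0.0] (((let y = (\u.u) in (let v = 2 in (\w.w))) (\p.(let q = (\r.false) in (0 - 3)))) (((if (if false then false else true) then (if true then 8 else 4) else ((\s.1) false)) == ((9 * 8) * (let t = 2 in 2))) || (let a = (\b.(b - b)) in (let c = (\d.4) in (true && false)))))
step 3: [let@0.0] (((let v = 2 in (\w.w)) (\p.(let q = (\r.false) in (0 - 3)))) (((if (if false then false else true) then (if true then 8 else 4) else ((\s.1) false)) == ((9 * 8) * (let t = 2 in 2))) || (let a = (\b.(b - b)) in (let c = (\d.4) in (true && false)))))
step 4: [let@0.0] (((\w.w) (\p.(let q = (\r.false) in (0 - 3)))) (((if (if false then false else true) then (if true then 8 else 4) else ((\s.1) false)) == ((9 * 8) * (let t = 2 in 2))) || (let a = (\b.(b - b)) in (let c = (\d.4) in (true && false)))))
step 5: [beta@0] ((\p.(let q = (\r.false) in (0 - 3))) (((if (if false then false else true) then (if true then 8 else 4) else ((\s.1) false)) == ((9 * 8) * (let t = 2 in 2))) || (let a = (\b.(b - b)) in (let c = (\d.4) in (true && false)))))
step 6: [if@1.0.0.0] ((\p.(let q = (\r.false) in (0 - 3))) (((if true then (if true then 8 else 4) else ((\s.1) false)) == ((9 * 8) * (let t = 2 in 2))) || (let a = (\b.(b - b)) in (let c = (\d.4) in (true && false)))))
step 7: [if@1.0.0] ((\p.(let q = (\r.false) in (0 - 3))) (((if true then 8 else 4) == ((9 * 8) * (let t = 2 in 2))) || (let a = (\b.(b - b)) in (let c = (\d.4) in (true && false)))))
step 8: [if@1.0.0] ((\p.(let q = (\r.false) in (0 - 3))) ((8 == ((9 * 8) * (let t = 2 in 2))) || (let a = (\b.(b - b)) in (let c = (\d.4) in (true && false)))))
step 9: [delta@1.0.1.0] ((\p.(let q = (\r.false) in (0 - 3))) ((8 == (72 * (let t = 2 in 2))) || (let a = (\b.(b - b)) in (let c = (\d.4) in (true && false)))))
step 10: [let@1.0.1.1] ((\p.(let q = (\r.false) in (0 - 3))) ((8 == (72 * 2)) || (let a = (\b.(b - b)) in (let c = (\d.4) in (true && false)))))
step 11: [delta@1.0.1] ((\p.(let q = (\r.false) in (0 - 3))) ((8 == 144) || (let a = (\b.(b - b)) in (let c = (\d.4) in (true && false)))))
step 12: [delta@1.0] ((\p.(let q = (\r.false) in (0 - 3))) (false || (let a = (\b.(b - b)) in (let c = (\d.4) in (true && false)))))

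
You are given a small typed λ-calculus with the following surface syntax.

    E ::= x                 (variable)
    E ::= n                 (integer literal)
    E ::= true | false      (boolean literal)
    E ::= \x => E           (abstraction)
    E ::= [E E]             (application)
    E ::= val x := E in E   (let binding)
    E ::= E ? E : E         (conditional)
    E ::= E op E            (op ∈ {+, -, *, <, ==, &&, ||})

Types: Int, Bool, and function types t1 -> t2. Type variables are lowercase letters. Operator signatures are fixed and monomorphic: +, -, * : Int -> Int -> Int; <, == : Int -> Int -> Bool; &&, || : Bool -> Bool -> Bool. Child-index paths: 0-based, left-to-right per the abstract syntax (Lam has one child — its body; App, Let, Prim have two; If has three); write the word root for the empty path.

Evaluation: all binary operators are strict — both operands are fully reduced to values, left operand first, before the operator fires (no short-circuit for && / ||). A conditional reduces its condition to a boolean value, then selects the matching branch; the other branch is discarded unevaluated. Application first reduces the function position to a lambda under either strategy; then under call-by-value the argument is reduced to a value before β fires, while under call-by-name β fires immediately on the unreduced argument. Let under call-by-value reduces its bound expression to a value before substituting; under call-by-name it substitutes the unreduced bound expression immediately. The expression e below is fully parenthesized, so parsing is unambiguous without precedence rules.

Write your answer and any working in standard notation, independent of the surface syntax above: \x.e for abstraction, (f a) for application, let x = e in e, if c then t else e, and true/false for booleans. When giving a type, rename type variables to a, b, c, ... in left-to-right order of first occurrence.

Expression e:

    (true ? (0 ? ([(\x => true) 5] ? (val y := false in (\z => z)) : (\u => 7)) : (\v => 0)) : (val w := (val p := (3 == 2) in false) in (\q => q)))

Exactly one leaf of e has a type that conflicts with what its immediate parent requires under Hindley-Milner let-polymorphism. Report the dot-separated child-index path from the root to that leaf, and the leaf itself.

Trace:
  unify Bool ~ Bool
  unify Int ~ Bool
  FAIL: mismatch Int ~ Bool

Answer: 1.0 : 0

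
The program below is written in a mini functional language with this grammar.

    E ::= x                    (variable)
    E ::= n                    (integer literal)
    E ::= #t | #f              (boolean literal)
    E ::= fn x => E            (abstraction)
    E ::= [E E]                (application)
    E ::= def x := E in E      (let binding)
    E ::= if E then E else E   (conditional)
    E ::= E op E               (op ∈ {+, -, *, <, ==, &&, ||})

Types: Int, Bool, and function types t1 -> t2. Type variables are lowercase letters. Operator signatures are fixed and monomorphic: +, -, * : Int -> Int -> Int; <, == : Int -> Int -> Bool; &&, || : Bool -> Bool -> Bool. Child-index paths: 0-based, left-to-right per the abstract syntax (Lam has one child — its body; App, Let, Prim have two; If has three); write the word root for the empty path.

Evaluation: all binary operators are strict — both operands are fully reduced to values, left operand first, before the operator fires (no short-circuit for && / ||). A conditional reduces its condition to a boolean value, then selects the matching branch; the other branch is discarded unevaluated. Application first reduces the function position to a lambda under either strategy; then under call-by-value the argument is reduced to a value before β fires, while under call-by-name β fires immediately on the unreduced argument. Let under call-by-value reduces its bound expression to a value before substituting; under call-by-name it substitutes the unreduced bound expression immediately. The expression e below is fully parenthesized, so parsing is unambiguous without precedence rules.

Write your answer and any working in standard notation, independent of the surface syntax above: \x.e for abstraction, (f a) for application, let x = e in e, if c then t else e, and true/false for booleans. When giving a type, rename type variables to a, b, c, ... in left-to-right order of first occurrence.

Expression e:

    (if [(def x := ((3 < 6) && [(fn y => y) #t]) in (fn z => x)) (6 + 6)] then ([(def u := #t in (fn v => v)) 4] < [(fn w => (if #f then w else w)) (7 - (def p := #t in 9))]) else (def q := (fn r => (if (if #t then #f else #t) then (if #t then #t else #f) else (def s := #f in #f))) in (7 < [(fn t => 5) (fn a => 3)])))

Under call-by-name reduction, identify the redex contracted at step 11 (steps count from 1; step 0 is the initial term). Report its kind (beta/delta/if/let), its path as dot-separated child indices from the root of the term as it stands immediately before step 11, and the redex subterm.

Working:
step 0: (if ((let x = ((3 < 6) && ((\y.y) true)) in (\z.x)) (6 + 6)) then (((let u = true in (\v.v)) 4) < ((\w.(if false then w else w)) (7 - (let p = true in 9)))) else (let q = (\r.(if (if true then false else true) then (if true then true else false) else (let s = false in false))) in (7 < ((\t.5) (\a.3)))))
step 1: [let@0.0] (if ((\z.((3 < 6) && ((\y.y) true))) (6 + 6)) then (((let u = true in (\v.v)) 4) < ((\w.(if false then w else w)) (7 - (let p = true in 9)))) else (let q = (\r.(if (if true then false else true) then (if true then true else false) else (let s = false in false))) in (7 < ((\t.5) (\a.3)))))
step 2: [beta@0] (if ((3 < 6) && ((\y.y) true)) then (((let u = true in (\v.v)) 4) < ((\w.(if false then w else w)) (7 - (let p = true in 9)))) else (let q = (\r.(if (if true then false else true) then (if true then true else false) else (let s = false in false))) in (7 < ((\t.5) (\a.3)))))
step 3: [delta@0.0] (if (true && ((\y.y) true)) then (((let u = true in (\v.v)) 4) < ((\w.(if false then w else w)) (7 - (let p = true in 9)))) else (let q = (\r.(if (if true then false else true) then (if true then true else false) else (let s = false in false))) in (7 < ((\t.5) (\a.3)))))
step 4: [beta@0.1] (if (true && true) then (((let u = true in (\v.v)) 4) < ((\w.(if false then w else w)) (7 - (let p = true in 9)))) else (let q = (\r.(if (if true then false else true) then (if true then true else false) else (let s = false in false))) in (7 < ((\t.5) (\a.3)))))
step 5: [delta@0] (if true then (((let u = true in (\v.v)) 4) < ((\w.(if false then w else w)) (7 - (let p = true in 9)))) else (let q = (\r.(if (if true then false else true) then (if true then true else false) else (let s = false in false))) in (7 < ((\t.5) (\a.3)))))
step 6: [if@root] (((let u = true in (\v.v)) 4) < ((\w.(if false then w else w)) (7 - (let p = true in 9))))
step 7: [let@0.0] (((\v.v) 4) < ((\w.(if false then w else w)) (7 - (let p = true in 9))))
step 8: [beta@0] (4 < ((\w.(if false then w else w)) (7 - (let p = true in 9))))
step 9: [beta@1] (4 < (if false then (7 - (let p = true in 9)) else (7 - (let p = true in 9))))
step 10: [if@1] (4 < (7 - (let p = true in 9)))
step 11: [let@1.1] (4 < (7 - 9))

Answer: let at 1.1 : (let p = true in 9)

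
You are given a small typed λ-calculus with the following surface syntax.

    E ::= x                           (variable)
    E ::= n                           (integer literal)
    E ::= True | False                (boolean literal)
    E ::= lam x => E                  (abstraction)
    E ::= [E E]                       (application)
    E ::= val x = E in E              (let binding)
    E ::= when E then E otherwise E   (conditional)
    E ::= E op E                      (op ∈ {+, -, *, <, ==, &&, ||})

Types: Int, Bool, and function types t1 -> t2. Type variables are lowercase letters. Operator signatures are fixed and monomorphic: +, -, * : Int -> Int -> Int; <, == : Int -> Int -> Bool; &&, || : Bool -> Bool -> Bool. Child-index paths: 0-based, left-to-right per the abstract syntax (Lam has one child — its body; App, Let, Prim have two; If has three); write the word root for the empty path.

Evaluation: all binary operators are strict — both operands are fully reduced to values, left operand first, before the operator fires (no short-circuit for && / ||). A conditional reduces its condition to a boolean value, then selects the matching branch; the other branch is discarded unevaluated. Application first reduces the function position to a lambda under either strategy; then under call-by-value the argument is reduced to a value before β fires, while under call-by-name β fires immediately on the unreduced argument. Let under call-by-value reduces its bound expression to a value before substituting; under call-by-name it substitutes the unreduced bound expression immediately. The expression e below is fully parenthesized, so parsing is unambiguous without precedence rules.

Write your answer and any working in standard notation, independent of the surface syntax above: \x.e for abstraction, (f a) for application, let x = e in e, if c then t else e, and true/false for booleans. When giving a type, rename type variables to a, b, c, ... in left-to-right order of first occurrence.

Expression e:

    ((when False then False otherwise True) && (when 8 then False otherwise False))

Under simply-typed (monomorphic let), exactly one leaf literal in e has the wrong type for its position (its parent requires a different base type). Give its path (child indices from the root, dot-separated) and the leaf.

Working:
  unify Bool ~ Bool
  unify Bool ~ Bool
  unify Bool ~ Bool
  unify Int ~ Bool
  FAIL: mismatch Int ~ Bool

Answer: 1.0 : 8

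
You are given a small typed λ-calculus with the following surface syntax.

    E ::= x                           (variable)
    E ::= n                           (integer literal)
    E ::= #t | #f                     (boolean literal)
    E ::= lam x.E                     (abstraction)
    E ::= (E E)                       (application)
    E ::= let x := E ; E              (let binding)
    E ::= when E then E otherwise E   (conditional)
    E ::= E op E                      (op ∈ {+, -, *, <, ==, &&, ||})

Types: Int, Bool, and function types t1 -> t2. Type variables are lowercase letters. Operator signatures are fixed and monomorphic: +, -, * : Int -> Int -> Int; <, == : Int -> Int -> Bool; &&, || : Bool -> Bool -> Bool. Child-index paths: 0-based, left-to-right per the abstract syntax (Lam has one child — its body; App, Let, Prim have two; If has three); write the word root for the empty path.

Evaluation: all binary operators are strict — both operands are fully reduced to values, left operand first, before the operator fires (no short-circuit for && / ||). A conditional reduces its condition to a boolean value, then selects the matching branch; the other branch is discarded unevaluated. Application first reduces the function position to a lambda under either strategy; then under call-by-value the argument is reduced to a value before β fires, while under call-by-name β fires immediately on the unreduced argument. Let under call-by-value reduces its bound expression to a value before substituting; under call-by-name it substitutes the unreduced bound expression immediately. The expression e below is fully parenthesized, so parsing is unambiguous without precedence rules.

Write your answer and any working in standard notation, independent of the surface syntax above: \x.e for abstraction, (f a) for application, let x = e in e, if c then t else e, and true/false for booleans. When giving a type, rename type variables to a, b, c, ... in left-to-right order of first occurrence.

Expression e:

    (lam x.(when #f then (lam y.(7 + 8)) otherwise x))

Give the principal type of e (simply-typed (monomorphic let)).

Trace:
  unify Bool ~ Bool
  unify Int ~ Int
  unify Int ~ Int
\y._ : b -> Int
x : a
  unify b -> Int ~ a
\x._ : (b -> Int) -> b -> Int

Answer: (a -> Int) -> a -> Int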